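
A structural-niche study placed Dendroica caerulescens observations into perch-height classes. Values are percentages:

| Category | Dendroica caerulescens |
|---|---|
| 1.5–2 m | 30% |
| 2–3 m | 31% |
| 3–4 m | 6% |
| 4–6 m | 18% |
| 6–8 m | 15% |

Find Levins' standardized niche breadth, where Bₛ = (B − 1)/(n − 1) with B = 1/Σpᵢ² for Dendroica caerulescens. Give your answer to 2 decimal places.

0.77

Convert percentages to proportions (divide by 100).
Σpᵢ² = 0.30² + 0.31² + 0.06² + 0.18² + 0.15² = 0.0900 + 0.0961 + 0.0036 + 0.0324 + 0.0225 = 0.2446
B = 1 / 0.2446 = 4.0883
Bₛ = (B − 1)/(n − 1) = (4.0883 − 1)/(5 − 1) = 3.0883/4 = 0.7721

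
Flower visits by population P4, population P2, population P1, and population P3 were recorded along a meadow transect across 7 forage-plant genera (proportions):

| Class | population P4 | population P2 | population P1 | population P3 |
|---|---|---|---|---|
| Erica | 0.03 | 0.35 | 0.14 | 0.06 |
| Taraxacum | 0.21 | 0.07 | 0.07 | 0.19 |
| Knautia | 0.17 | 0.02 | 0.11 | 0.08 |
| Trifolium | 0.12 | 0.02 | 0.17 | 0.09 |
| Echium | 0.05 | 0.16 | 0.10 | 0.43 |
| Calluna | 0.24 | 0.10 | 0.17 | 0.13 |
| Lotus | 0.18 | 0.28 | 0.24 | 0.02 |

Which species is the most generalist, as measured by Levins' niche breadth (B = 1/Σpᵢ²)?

Σp_P4ᵢ² = 0.03² + 0.21² + 0.17² + 0.12² + 0.05² + 0.24² + 0.18² = 0.0009 + 0.0441 + 0.0289 + 0.0144 + 0.0025 + 0.0576 + 0.0324 = 0.1808
B_P4 = 1 / 0.1808 = 5.5310
Σp_P2ᵢ² = 0.35² + 0.07² + 0.02² + 0.02² + 0.16² + 0.10² + 0.28² = 0.1225 + 0.0049 + 0.0004 + 0.0004 + 0.0256 + 0.0100 + 0.0784 = 0.2422
B_P2 = 1 / 0.2422 = 4.1288
Σp_P1ᵢ² = 0.14² + 0.07² + 0.11² + 0.17² + 0.10² + 0.17² + 0.24² = 0.0196 + 0.0049 + 0.0121 + 0.0289 + 0.0100 + 0.0289 + 0.0576 = 0.1620
B_P1 = 1 / 0.1620 = 6.1728
Σp_P3ᵢ² = 0.06² + 0.19² + 0.08² + 0.09² + 0.43² + 0.13² + 0.02² = 0.0036 + 0.0361 + 0.0064 + 0.0081 + 0.1849 + 0.0169 + 0.0004 = 0.2564
B_P3 = 1 / 0.2564 = 3.9002
Highest B → broadest niche (most generalist): population P1 (B = 6.17).

population P1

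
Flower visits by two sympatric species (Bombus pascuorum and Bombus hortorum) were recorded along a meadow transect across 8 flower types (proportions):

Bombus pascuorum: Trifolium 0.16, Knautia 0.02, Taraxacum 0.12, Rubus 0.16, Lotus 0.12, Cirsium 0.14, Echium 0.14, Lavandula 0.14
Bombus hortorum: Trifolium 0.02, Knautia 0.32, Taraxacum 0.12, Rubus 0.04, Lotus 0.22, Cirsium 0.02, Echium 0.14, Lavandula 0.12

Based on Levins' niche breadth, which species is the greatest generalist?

Σp_pascᵢ² = 0.16² + 0.02² + 0.12² + 0.16² + 0.12² + 0.14² + 0.14² + 0.14² = 0.0256 + 0.0004 + 0.0144 + 0.0256 + 0.0144 + 0.0196 + 0.0196 + 0.0196 = 0.1392
B_pasc = 1 / 0.1392 = 7.1839
Σp_hortᵢ² = 0.02² + 0.32² + 0.12² + 0.04² + 0.22² + 0.02² + 0.14² + 0.12² = 0.0004 + 0.1024 + 0.0144 + 0.0016 + 0.0484 + 0.0004 + 0.0196 + 0.0144 = 0.2016
B_hort = 1 / 0.2016 = 4.9603
Highest B → broadest niche (most generalist): Bombus pascuorum (B = 7.18).

Bombus pascuorum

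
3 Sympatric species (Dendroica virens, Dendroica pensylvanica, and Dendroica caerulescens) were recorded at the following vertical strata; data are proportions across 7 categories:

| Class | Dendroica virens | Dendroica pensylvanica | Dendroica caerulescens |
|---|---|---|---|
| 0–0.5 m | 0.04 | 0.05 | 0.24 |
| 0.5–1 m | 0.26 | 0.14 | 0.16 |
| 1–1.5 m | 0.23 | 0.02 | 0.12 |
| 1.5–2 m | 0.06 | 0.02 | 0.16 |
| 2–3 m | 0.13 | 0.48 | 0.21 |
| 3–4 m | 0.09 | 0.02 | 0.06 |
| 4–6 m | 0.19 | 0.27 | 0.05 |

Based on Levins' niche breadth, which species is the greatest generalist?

Dendroica caerulescens

Σp_vireᵢ² = 0.04² + 0.26² + 0.23² + 0.06² + 0.13² + 0.09² + 0.19² = 0.0016 + 0.0676 + 0.0529 + 0.0036 + 0.0169 + 0.0081 + 0.0361 = 0.1868
B_vire = 1 / 0.1868 = 5.3533
Σp_pensᵢ² = 0.05² + 0.14² + 0.02² + 0.02² + 0.48² + 0.02² + 0.27² = 0.0025 + 0.0196 + 0.0004 + 0.0004 + 0.2304 + 0.0004 + 0.0729 = 0.3266
B_pens = 1 / 0.3266 = 3.0618
Σp_caerᵢ² = 0.24² + 0.16² + 0.12² + 0.16² + 0.21² + 0.06² + 0.05² = 0.0576 + 0.0256 + 0.0144 + 0.0256 + 0.0441 + 0.0036 + 0.0025 = 0.1734
B_caer = 1 / 0.1734 = 5.7670
Highest B → broadest niche (most generalist): Dendroica caerulescens (B = 5.77).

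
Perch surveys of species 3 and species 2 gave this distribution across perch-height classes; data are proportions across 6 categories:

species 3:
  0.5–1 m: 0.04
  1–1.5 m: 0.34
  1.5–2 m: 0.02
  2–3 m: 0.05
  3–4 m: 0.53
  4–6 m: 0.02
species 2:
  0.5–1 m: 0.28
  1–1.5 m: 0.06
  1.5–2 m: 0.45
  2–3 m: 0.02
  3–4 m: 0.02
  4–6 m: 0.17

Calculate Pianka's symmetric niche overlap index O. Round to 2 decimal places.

0.16

Σ p₁ᵢp₂ᵢ = 0.0112 + 0.0204 + 0.0090 + 0.0010 + 0.0106 + 0.0034 = 0.0556
Σp_1ᵢ² = 0.04² + 0.34² + 0.02² + 0.05² + 0.53² + 0.02² = 0.0016 + 0.1156 + 0.0004 + 0.0025 + 0.2809 + 0.0004 = 0.4014
Σp_2ᵢ² = 0.28² + 0.06² + 0.45² + 0.02² + 0.02² + 0.17² = 0.0784 + 0.0036 + 0.2025 + 0.0004 + 0.0004 + 0.0289 = 0.3142
O = 0.0556 / √(0.4014 × 0.3142) = 0.0556 / 0.35513 = 0.1566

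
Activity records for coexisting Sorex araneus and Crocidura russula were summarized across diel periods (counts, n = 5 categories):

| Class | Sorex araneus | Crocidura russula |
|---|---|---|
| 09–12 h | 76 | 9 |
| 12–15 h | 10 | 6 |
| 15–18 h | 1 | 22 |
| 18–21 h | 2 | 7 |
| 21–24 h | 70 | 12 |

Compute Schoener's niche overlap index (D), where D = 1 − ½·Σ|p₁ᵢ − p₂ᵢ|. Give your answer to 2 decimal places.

Proportions for Sorex araneus (n=159): 76/159=0.4780, 10/159=0.0629, 1/159=0.0063, 2/159=0.0126, 70/159=0.4403
Proportions for Crocidura russula (n=56): 9/56=0.1607, 6/56=0.1071, 22/56=0.3929, 7/56=0.1250, 12/56=0.2143
Σ|p₁ᵢ − p₂ᵢ| = 0.3173 + 0.0442 + 0.3866 + 0.1124 + 0.2260 = 1.0865
D = 1 − ½ × 1.0865 = 1 − 0.54325 = 0.45675

0.46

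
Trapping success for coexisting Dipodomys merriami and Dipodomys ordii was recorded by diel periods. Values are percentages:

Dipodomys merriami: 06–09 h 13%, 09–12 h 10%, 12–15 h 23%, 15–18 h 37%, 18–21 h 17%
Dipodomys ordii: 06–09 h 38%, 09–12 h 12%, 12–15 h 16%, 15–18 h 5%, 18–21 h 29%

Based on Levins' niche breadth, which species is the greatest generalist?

Convert percentages to proportions (divide by 100).
Σp_merrᵢ² = 0.13² + 0.10² + 0.23² + 0.37² + 0.17² = 0.0169 + 0.0100 + 0.0529 + 0.1369 + 0.0289 = 0.2456
B_merr = 1 / 0.2456 = 4.0717
Σp_ordiᵢ² = 0.38² + 0.12² + 0.16² + 0.05² + 0.29² = 0.1444 + 0.0144 + 0.0256 + 0.0025 + 0.0841 = 0.2710
B_ordi = 1 / 0.2710 = 3.6900
Highest B → broadest niche (most generalist): Dipodomys merriami (B = 4.07).

Dipodomys merriami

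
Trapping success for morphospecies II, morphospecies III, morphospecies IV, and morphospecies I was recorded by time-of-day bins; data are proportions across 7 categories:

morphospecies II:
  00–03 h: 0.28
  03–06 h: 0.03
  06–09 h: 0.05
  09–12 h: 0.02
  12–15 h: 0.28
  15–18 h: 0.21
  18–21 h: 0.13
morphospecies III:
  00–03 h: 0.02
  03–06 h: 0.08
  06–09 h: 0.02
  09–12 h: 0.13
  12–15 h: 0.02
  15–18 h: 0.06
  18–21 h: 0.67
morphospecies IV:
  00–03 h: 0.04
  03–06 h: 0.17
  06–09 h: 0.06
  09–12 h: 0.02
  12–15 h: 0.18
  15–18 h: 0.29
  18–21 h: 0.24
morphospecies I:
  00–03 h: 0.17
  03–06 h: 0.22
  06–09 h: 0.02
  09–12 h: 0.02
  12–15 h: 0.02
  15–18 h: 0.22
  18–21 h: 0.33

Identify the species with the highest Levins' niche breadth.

Σp_IIᵢ² = 0.28² + 0.03² + 0.05² + 0.02² + 0.28² + 0.21² + 0.13² = 0.0784 + 0.0009 + 0.0025 + 0.0004 + 0.0784 + 0.0441 + 0.0169 = 0.2216
B_II = 1 / 0.2216 = 4.5126
Σp_IIIᵢ² = 0.02² + 0.08² + 0.02² + 0.13² + 0.02² + 0.06² + 0.67² = 0.0004 + 0.0064 + 0.0004 + 0.0169 + 0.0004 + 0.0036 + 0.4489 = 0.4770
B_III = 1 / 0.4770 = 2.0964
Σp_IVᵢ² = 0.04² + 0.17² + 0.06² + 0.02² + 0.18² + 0.29² + 0.24² = 0.0016 + 0.0289 + 0.0036 + 0.0004 + 0.0324 + 0.0841 + 0.0576 = 0.2086
B_IV = 1 / 0.2086 = 4.7939
Σp_Iᵢ² = 0.17² + 0.22² + 0.02² + 0.02² + 0.02² + 0.22² + 0.33² = 0.0289 + 0.0484 + 0.0004 + 0.0004 + 0.0004 + 0.0484 + 0.1089 = 0.2358
B_I = 1 / 0.2358 = 4.2409
Highest B → broadest niche (most generalist): morphospecies IV (B = 4.79).

morphospecies IV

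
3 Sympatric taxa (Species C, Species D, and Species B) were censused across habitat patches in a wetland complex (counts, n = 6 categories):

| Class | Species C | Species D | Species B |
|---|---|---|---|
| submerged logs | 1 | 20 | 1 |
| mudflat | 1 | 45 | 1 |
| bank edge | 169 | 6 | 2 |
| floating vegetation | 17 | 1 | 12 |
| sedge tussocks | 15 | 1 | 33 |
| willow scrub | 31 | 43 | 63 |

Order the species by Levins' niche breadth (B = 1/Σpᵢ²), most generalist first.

Species D > Species B > Species C

Proportions for Species C (n=234): 1/234=0.0043, 1/234=0.0043, 169/234=0.7222, 17/234=0.0726, 15/234=0.0641, 31/234=0.1325
Proportions for Species D (n=116): 20/116=0.1724, 45/116=0.3879, 6/116=0.0517, 1/116=0.0086, 1/116=0.0086, 43/116=0.3707
Proportions for Species B (n=112): 1/112=0.0089, 1/112=0.0089, 2/112=0.0179, 12/112=0.1071, 33/112=0.2946, 63/112=0.5625
Σp_Cᵢ² = 0.0043² + 0.0043² + 0.7222² + 0.0726² + 0.0641² + 0.1325² = 0.000018 + 0.000018 + 0.521573 + 0.005271 + 0.004109 + 0.017556 = 0.548545
B_C = 1 / 0.548545 = 1.8230
Σp_Dᵢ² = 0.1724² + 0.3879² + 0.0517² + 0.0086² + 0.0086² + 0.3707² = 0.029722 + 0.150466 + 0.002673 + 0.000074 + 0.000074 + 0.137418 = 0.320427
B_D = 1 / 0.320427 = 3.1208
Σp_Bᵢ² = 0.0089² + 0.0089² + 0.0179² + 0.1071² + 0.2946² + 0.5625² = 0.000079 + 0.000079 + 0.000320 + 0.011470 + 0.086789 + 0.316406 = 0.415143
B_B = 1 / 0.415143 = 2.4088
Ranking by B (broadest → narrowest): Species D (3.12) > Species B (2.41) > Species C (1.82)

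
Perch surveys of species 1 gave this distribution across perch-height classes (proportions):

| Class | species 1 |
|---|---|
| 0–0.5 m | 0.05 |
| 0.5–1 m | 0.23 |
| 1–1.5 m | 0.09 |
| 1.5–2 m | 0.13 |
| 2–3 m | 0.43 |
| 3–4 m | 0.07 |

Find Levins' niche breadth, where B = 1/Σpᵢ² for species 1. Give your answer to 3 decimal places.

3.701

Σpᵢ² = 0.05² + 0.23² + 0.09² + 0.13² + 0.43² + 0.07² = 0.0025 + 0.0529 + 0.0081 + 0.0169 + 0.1849 + 0.0049 = 0.2702
B = 1 / 0.2702 = 3.70096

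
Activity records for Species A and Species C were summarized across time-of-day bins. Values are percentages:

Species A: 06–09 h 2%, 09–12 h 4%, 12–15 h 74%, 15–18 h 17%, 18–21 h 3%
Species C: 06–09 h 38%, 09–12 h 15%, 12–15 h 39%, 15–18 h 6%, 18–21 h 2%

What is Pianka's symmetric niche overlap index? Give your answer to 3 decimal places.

Convert percentages to proportions (divide by 100).
Σ p₁ᵢp₂ᵢ = 0.0076 + 0.0060 + 0.2886 + 0.0102 + 0.0006 = 0.3130
Σp_1ᵢ² = 0.02² + 0.04² + 0.74² + 0.17² + 0.03² = 0.0004 + 0.0016 + 0.5476 + 0.0289 + 0.0009 = 0.5794
Σp_2ᵢ² = 0.38² + 0.15² + 0.39² + 0.06² + 0.02² = 0.1444 + 0.0225 + 0.1521 + 0.0036 + 0.0004 = 0.3230
O = 0.3130 / √(0.5794 × 0.3230) = 0.3130 / 0.432604 = 0.72353

0.724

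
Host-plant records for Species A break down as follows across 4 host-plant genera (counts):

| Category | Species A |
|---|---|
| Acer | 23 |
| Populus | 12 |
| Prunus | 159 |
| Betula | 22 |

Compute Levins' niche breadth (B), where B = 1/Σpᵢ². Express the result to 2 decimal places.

1.76

Proportions for Species A (n=216): 23/216=0.1065, 12/216=0.0556, 159/216=0.7361, 22/216=0.1019
Σpᵢ² = 0.1065² + 0.0556² + 0.7361² + 0.1019² = 0.011342 + 0.003091 + 0.541843 + 0.010384 = 0.566660
B = 1 / 0.566660 = 1.7647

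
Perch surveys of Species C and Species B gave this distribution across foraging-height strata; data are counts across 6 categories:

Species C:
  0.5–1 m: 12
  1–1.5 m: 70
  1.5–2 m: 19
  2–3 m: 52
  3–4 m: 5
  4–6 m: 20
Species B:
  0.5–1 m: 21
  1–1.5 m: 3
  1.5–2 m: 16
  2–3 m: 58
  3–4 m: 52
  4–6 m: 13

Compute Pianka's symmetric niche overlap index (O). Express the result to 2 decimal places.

Proportions for Species C (n=178): 12/178=0.0674, 70/178=0.3933, 19/178=0.1067, 52/178=0.2921, 5/178=0.0281, 20/178=0.1124
Proportions for Species B (n=163): 21/163=0.1288, 3/163=0.0184, 16/163=0.0982, 58/163=0.3558, 52/163=0.3190, 13/163=0.0798
Σ p₁ᵢp₂ᵢ = 0.008681 + 0.007237 + 0.010478 + 0.103929 + 0.008964 + 0.008970 = 0.148259
Σp_1ᵢ² = 0.0674² + 0.3933² + 0.1067² + 0.2921² + 0.0281² + 0.1124² = 0.004543 + 0.154685 + 0.011385 + 0.085322 + 0.000790 + 0.012634 = 0.269359
Σp_2ᵢ² = 0.1288² + 0.0184² + 0.0982² + 0.3558² + 0.3190² + 0.0798² = 0.016589 + 0.000339 + 0.009643 + 0.126594 + 0.101761 + 0.006368 = 0.261294
O = 0.148259 / √(0.269359 × 0.261294) = 0.148259 / 0.2652959 = 0.5588

0.56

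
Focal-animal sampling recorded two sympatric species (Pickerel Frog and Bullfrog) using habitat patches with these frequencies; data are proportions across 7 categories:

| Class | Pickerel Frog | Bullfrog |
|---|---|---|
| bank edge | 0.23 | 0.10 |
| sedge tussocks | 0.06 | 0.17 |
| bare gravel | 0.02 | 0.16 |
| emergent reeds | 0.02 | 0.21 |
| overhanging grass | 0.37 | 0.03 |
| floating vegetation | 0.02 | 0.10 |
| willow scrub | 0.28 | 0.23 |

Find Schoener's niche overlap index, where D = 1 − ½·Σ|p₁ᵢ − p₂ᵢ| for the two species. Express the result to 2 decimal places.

Σ|p₁ᵢ − p₂ᵢ| = 0.13 + 0.11 + 0.14 + 0.19 + 0.34 + 0.08 + 0.05 = 1.04
D = 1 − ½ × 1.04 = 1 − 0.520 = 0.4800

0.48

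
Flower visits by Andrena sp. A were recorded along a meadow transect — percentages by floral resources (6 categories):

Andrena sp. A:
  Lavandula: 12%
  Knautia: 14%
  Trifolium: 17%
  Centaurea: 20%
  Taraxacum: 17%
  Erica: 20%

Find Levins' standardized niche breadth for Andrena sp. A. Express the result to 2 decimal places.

Convert percentages to proportions (divide by 100).
Σpᵢ² = 0.12² + 0.14² + 0.17² + 0.20² + 0.17² + 0.20² = 0.0144 + 0.0196 + 0.0289 + 0.0400 + 0.0289 + 0.0400 = 0.1718
B = 1 / 0.1718 = 5.8207
Bₛ = (B − 1)/(n − 1) = (5.8207 − 1)/(6 − 1) = 4.8207/5 = 0.9641

0.96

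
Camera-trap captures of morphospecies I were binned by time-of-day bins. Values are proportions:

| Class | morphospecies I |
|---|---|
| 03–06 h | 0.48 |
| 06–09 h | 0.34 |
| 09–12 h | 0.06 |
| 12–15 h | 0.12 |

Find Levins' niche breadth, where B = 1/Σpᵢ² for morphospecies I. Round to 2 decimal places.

2.75

Σpᵢ² = 0.48² + 0.34² + 0.06² + 0.12² = 0.2304 + 0.1156 + 0.0036 + 0.0144 = 0.3640
B = 1 / 0.3640 = 2.7473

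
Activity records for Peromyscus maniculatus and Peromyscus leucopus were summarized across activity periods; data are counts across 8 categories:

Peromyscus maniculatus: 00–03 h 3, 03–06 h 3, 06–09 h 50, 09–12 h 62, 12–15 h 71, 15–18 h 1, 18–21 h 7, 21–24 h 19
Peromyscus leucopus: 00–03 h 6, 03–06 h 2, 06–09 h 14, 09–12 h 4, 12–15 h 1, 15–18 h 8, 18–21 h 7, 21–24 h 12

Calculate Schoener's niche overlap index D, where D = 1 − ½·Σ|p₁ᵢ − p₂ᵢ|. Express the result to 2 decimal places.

0.48

Proportions for Peromyscus maniculatus (n=216): 3/216=0.0139, 3/216=0.0139, 50/216=0.2315, 62/216=0.2870, 71/216=0.3287, 1/216=0.0046, 7/216=0.0324, 19/216=0.0880
Proportions for Peromyscus leucopus (n=54): 6/54=0.1111, 2/54=0.0370, 14/54=0.2593, 4/54=0.0741, 1/54=0.0185, 8/54=0.1481, 7/54=0.1296, 12/54=0.2222
Σ|p₁ᵢ − p₂ᵢ| = 0.0972 + 0.0231 + 0.0278 + 0.2129 + 0.3102 + 0.1435 + 0.0972 + 0.1342 = 1.0461
D = 1 − ½ × 1.0461 = 1 − 0.52305 = 0.47695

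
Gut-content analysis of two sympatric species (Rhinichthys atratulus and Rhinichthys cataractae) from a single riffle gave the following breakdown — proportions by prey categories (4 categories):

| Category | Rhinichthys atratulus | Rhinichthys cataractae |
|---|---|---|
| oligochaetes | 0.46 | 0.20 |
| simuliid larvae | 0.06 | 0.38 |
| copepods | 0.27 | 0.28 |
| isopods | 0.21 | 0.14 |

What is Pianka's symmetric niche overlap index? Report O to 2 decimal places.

Σ p₁ᵢp₂ᵢ = 0.0920 + 0.0228 + 0.0756 + 0.0294 = 0.2198
Σp_1ᵢ² = 0.46² + 0.06² + 0.27² + 0.21² = 0.2116 + 0.0036 + 0.0729 + 0.0441 = 0.3322
Σp_2ᵢ² = 0.20² + 0.38² + 0.28² + 0.14² = 0.0400 + 0.1444 + 0.0784 + 0.0196 = 0.2824
O = 0.2198 / √(0.3322 × 0.2824) = 0.2198 / 0.30629 = 0.7176

0.72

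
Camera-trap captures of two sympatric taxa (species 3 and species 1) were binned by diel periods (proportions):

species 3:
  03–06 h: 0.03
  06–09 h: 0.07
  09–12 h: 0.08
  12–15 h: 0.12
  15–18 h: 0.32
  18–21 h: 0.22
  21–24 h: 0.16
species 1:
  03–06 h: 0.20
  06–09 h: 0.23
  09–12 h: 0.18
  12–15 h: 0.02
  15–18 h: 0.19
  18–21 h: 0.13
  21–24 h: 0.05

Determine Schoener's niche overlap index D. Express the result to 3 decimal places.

Σ|p₁ᵢ − p₂ᵢ| = 0.17 + 0.16 + 0.10 + 0.10 + 0.13 + 0.09 + 0.11 = 0.86
D = 1 − ½ × 0.86 = 1 − 0.430 = 0.57000

0.570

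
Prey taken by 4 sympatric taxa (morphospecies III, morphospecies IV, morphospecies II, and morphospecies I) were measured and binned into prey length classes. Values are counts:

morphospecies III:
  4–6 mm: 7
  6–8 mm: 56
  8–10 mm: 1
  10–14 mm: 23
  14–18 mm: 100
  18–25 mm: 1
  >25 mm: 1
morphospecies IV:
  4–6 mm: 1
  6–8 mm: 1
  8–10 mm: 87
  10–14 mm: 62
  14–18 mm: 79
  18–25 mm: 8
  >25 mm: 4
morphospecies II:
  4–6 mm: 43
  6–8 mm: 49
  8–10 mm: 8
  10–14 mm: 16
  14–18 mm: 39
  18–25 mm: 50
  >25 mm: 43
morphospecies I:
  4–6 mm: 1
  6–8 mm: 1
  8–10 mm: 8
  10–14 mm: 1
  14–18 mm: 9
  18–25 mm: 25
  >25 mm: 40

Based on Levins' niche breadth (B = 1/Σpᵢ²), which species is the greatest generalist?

Proportions for morphospecies III (n=189): 7/189=0.0370, 56/189=0.2963, 1/189=0.0053, 23/189=0.1217, 100/189=0.5291, 1/189=0.0053, 1/189=0.0053
Proportions for morphospecies IV (n=242): 1/242=0.0041, 1/242=0.0041, 87/242=0.3595, 62/242=0.2562, 79/242=0.3264, 8/242=0.0331, 4/242=0.0165
Proportions for morphospecies II (n=248): 43/248=0.1734, 49/248=0.1976, 8/248=0.0323, 16/248=0.0645, 39/248=0.1573, 50/248=0.2016, 43/248=0.1734
Proportions for morphospecies I (n=85): 1/85=0.0118, 1/85=0.0118, 8/85=0.0941, 1/85=0.0118, 9/85=0.1059, 25/85=0.2941, 40/85=0.4706
Σp_IIIᵢ² = 0.0370² + 0.2963² + 0.0053² + 0.1217² + 0.5291² + 0.0053² + 0.0053² = 0.001369 + 0.087794 + 0.000028 + 0.014811 + 0.279947 + 0.000028 + 0.000028 = 0.384005
B_III = 1 / 0.384005 = 2.6041
Σp_IVᵢ² = 0.0041² + 0.0041² + 0.3595² + 0.2562² + 0.3264² + 0.0331² + 0.0165² = 0.000017 + 0.000017 + 0.129240 + 0.065638 + 0.106537 + 0.001096 + 0.000272 = 0.302817
B_IV = 1 / 0.302817 = 3.3023
Σp_IIᵢ² = 0.1734² + 0.1976² + 0.0323² + 0.0645² + 0.1573² + 0.2016² + 0.1734² = 0.030068 + 0.039046 + 0.001043 + 0.004160 + 0.024743 + 0.040643 + 0.030068 = 0.169771
B_II = 1 / 0.169771 = 5.8903
Σp_Iᵢ² = 0.0118² + 0.0118² + 0.0941² + 0.0118² + 0.1059² + 0.2941² + 0.4706² = 0.000139 + 0.000139 + 0.008855 + 0.000139 + 0.011215 + 0.086495 + 0.221464 = 0.328446
B_I = 1 / 0.328446 = 3.0446
Highest B → broadest niche (most generalist): morphospecies II (B = 5.89).

morphospecies II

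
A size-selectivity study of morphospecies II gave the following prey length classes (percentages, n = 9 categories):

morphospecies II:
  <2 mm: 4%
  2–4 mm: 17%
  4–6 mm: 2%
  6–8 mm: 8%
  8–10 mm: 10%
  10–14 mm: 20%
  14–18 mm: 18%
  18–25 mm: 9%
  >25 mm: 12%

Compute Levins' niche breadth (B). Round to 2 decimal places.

7.03

Convert percentages to proportions (divide by 100).
Σpᵢ² = 0.04² + 0.17² + 0.02² + 0.08² + 0.10² + 0.20² + 0.18² + 0.09² + 0.12² = 0.0016 + 0.0289 + 0.0004 + 0.0064 + 0.0100 + 0.0400 + 0.0324 + 0.0081 + 0.0144 = 0.1422
B = 1 / 0.1422 = 7.0323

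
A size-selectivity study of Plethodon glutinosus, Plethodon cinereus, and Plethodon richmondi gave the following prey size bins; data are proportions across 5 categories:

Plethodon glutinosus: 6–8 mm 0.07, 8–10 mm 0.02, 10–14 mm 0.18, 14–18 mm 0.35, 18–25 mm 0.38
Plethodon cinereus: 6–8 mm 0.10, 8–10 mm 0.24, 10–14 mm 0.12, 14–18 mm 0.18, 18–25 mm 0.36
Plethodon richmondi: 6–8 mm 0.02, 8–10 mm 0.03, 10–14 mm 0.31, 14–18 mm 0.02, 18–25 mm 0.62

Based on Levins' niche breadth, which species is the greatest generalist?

Σp_glutᵢ² = 0.07² + 0.02² + 0.18² + 0.35² + 0.38² = 0.0049 + 0.0004 + 0.0324 + 0.1225 + 0.1444 = 0.3046
B_glut = 1 / 0.3046 = 3.2830
Σp_cineᵢ² = 0.10² + 0.24² + 0.12² + 0.18² + 0.36² = 0.0100 + 0.0576 + 0.0144 + 0.0324 + 0.1296 = 0.2440
B_cine = 1 / 0.2440 = 4.0984
Σp_richᵢ² = 0.02² + 0.03² + 0.31² + 0.02² + 0.62² = 0.0004 + 0.0009 + 0.0961 + 0.0004 + 0.3844 = 0.4822
B_rich = 1 / 0.4822 = 2.0738
Highest B → broadest niche (most generalist): Plethodon cinereus (B = 4.10).

Plethodon cinereus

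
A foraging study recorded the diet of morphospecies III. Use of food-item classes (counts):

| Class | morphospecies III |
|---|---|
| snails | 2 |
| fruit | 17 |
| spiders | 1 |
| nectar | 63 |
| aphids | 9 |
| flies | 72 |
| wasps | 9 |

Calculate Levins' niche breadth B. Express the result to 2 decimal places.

3.11

Proportions for morphospecies III (n=173): 2/173=0.0116, 17/173=0.0983, 1/173=0.0058, 63/173=0.3642, 9/173=0.0520, 72/173=0.4162, 9/173=0.0520
Σpᵢ² = 0.0116² + 0.0983² + 0.0058² + 0.3642² + 0.0520² + 0.4162² + 0.0520² = 0.000135 + 0.009663 + 0.000034 + 0.132642 + 0.002704 + 0.173222 + 0.002704 = 0.321104
B = 1 / 0.321104 = 3.1143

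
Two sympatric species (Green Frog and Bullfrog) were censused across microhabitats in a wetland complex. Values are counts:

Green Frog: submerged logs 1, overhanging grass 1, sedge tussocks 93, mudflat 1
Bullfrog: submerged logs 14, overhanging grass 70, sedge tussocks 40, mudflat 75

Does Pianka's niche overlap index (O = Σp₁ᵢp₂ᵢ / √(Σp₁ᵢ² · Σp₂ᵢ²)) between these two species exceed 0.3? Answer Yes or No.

Proportions for Green Frog (n=96): 1/96=0.0104, 1/96=0.0104, 93/96=0.9688, 1/96=0.0104
Proportions for Bullfrog (n=199): 14/199=0.0704, 70/199=0.3518, 40/199=0.2010, 75/199=0.3769
Σ p₁ᵢp₂ᵢ = 0.000732 + 0.003659 + 0.194729 + 0.003920 = 0.203040
Σp_1ᵢ² = 0.0104² + 0.0104² + 0.9688² + 0.0104² = 0.000108 + 0.000108 + 0.938573 + 0.000108 = 0.938897
Σp_2ᵢ² = 0.0704² + 0.3518² + 0.2010² + 0.3769² = 0.004956 + 0.123763 + 0.040401 + 0.142054 = 0.311174
O = 0.203040 / √(0.938897 × 0.311174) = 0.203040 / 0.5405186 = 0.3756
O = 0.3756 > 0.3 → Yes.

Yes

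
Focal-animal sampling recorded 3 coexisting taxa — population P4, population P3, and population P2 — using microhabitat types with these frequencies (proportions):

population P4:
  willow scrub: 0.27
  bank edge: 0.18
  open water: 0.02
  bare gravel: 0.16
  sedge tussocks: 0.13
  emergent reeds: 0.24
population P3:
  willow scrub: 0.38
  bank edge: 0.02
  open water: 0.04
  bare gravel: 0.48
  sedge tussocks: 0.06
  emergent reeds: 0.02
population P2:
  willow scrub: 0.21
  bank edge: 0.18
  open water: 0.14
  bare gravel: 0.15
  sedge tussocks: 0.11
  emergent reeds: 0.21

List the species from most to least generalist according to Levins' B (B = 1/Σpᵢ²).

Σp_P4ᵢ² = 0.27² + 0.18² + 0.02² + 0.16² + 0.13² + 0.24² = 0.0729 + 0.0324 + 0.0004 + 0.0256 + 0.0169 + 0.0576 = 0.2058
B_P4 = 1 / 0.2058 = 4.8591
Σp_P3ᵢ² = 0.38² + 0.02² + 0.04² + 0.48² + 0.06² + 0.02² = 0.1444 + 0.0004 + 0.0016 + 0.2304 + 0.0036 + 0.0004 = 0.3808
B_P3 = 1 / 0.3808 = 2.6261
Σp_P2ᵢ² = 0.21² + 0.18² + 0.14² + 0.15² + 0.11² + 0.21² = 0.0441 + 0.0324 + 0.0196 + 0.0225 + 0.0121 + 0.0441 = 0.1748
B_P2 = 1 / 0.1748 = 5.7208
Ranking by B (broadest → narrowest): population P2 (5.72) > population P4 (4.86) > population P3 (2.63)

population P2 > population P4 > population P3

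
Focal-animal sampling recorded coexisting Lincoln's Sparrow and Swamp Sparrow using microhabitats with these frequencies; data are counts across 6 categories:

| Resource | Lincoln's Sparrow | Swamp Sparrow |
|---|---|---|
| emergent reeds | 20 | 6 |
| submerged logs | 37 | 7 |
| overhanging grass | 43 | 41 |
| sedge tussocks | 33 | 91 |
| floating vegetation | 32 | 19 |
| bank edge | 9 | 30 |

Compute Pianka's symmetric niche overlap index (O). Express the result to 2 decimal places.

0.74

Proportions for Lincoln's Sparrow (n=174): 20/174=0.1149, 37/174=0.2126, 43/174=0.2471, 33/174=0.1897, 32/174=0.1839, 9/174=0.0517
Proportions for Swamp Sparrow (n=194): 6/194=0.0309, 7/194=0.0361, 41/194=0.2113, 91/194=0.4691, 19/194=0.0979, 30/194=0.1546
Σ p₁ᵢp₂ᵢ = 0.003550 + 0.007675 + 0.052212 + 0.088988 + 0.018004 + 0.007993 = 0.178422
Σp_1ᵢ² = 0.1149² + 0.2126² + 0.2471² + 0.1897² + 0.1839² + 0.0517² = 0.013202 + 0.045199 + 0.061058 + 0.035986 + 0.033819 + 0.002673 = 0.191937
Σp_2ᵢ² = 0.0309² + 0.0361² + 0.2113² + 0.4691² + 0.0979² + 0.1546² = 0.000955 + 0.001303 + 0.044648 + 0.220055 + 0.009584 + 0.023901 = 0.300446
O = 0.178422 / √(0.191937 × 0.300446) = 0.178422 / 0.2401389 = 0.7430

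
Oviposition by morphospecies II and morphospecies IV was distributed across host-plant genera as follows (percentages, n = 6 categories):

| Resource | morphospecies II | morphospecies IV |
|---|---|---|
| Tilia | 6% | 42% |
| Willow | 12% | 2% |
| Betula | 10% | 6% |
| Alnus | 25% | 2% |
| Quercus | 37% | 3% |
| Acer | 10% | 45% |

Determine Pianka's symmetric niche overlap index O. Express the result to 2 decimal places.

0.31

Convert percentages to proportions (divide by 100).
Σ p₁ᵢp₂ᵢ = 0.0252 + 0.0024 + 0.0060 + 0.0050 + 0.0111 + 0.0450 = 0.0947
Σp_1ᵢ² = 0.06² + 0.12² + 0.10² + 0.25² + 0.37² + 0.10² = 0.0036 + 0.0144 + 0.0100 + 0.0625 + 0.1369 + 0.0100 = 0.2374
Σp_2ᵢ² = 0.42² + 0.02² + 0.06² + 0.02² + 0.03² + 0.45² = 0.1764 + 0.0004 + 0.0036 + 0.0004 + 0.0009 + 0.2025 = 0.3842
O = 0.0947 / √(0.2374 × 0.3842) = 0.0947 / 0.30201 = 0.3136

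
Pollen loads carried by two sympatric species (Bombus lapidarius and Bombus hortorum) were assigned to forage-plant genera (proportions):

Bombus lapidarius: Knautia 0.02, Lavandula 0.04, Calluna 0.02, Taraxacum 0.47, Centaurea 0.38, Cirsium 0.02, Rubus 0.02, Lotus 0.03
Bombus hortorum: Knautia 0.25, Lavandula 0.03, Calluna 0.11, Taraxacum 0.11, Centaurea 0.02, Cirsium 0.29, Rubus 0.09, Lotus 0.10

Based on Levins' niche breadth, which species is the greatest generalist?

Σp_lapiᵢ² = 0.02² + 0.04² + 0.02² + 0.47² + 0.38² + 0.02² + 0.02² + 0.03² = 0.0004 + 0.0016 + 0.0004 + 0.2209 + 0.1444 + 0.0004 + 0.0004 + 0.0009 = 0.3694
B_lapi = 1 / 0.3694 = 2.7071
Σp_hortᵢ² = 0.25² + 0.03² + 0.11² + 0.11² + 0.02² + 0.29² + 0.09² + 0.10² = 0.0625 + 0.0009 + 0.0121 + 0.0121 + 0.0004 + 0.0841 + 0.0081 + 0.0100 = 0.1902
B_hort = 1 / 0.1902 = 5.2576
Highest B → broadest niche (most generalist): Bombus hortorum (B = 5.26).

Bombus hortorum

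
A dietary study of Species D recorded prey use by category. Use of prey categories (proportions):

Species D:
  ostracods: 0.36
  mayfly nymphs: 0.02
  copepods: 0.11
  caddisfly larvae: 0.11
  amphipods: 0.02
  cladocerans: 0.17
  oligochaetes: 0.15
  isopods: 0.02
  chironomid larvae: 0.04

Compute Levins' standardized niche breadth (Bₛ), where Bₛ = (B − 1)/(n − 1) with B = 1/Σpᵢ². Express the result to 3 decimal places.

0.476

Σpᵢ² = 0.36² + 0.02² + 0.11² + 0.11² + 0.02² + 0.17² + 0.15² + 0.02² + 0.04² = 0.1296 + 0.0004 + 0.0121 + 0.0121 + 0.0004 + 0.0289 + 0.0225 + 0.0004 + 0.0016 = 0.2080
B = 1 / 0.2080 = 4.80769
Bₛ = (B − 1)/(n − 1) = (4.80769 − 1)/(9 − 1) = 3.80769/8 = 0.47596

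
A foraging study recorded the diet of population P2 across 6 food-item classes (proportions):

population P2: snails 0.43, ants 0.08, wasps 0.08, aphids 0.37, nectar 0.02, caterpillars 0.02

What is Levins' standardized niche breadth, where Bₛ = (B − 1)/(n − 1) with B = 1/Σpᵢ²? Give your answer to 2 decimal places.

0.40

Σpᵢ² = 0.43² + 0.08² + 0.08² + 0.37² + 0.02² + 0.02² = 0.1849 + 0.0064 + 0.0064 + 0.1369 + 0.0004 + 0.0004 = 0.3354
B = 1 / 0.3354 = 2.9815
Bₛ = (B − 1)/(n − 1) = (2.9815 − 1)/(6 − 1) = 1.9815/5 = 0.3963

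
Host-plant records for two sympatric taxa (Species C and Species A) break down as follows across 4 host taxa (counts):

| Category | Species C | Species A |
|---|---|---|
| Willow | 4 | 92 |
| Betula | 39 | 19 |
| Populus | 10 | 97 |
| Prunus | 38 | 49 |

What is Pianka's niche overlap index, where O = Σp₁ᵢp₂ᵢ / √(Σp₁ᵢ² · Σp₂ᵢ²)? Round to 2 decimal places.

Proportions for Species C (n=91): 4/91=0.0440, 39/91=0.4286, 10/91=0.1099, 38/91=0.4176
Proportions for Species A (n=257): 92/257=0.3580, 19/257=0.0739, 97/257=0.3774, 49/257=0.1907
Σ p₁ᵢp₂ᵢ = 0.015752 + 0.031674 + 0.041476 + 0.079636 = 0.168538
Σp_1ᵢ² = 0.0440² + 0.4286² + 0.1099² + 0.4176² = 0.001936 + 0.183698 + 0.012078 + 0.174390 = 0.372102
Σp_2ᵢ² = 0.3580² + 0.0739² + 0.3774² + 0.1907² = 0.128164 + 0.005461 + 0.142431 + 0.036366 = 0.312422
O = 0.168538 / √(0.372102 × 0.312422) = 0.168538 / 0.3409587 = 0.4943

0.49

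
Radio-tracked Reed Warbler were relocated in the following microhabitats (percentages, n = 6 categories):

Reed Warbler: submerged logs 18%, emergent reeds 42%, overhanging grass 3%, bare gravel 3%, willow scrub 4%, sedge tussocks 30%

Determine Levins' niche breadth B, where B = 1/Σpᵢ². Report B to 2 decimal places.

Convert percentages to proportions (divide by 100).
Σpᵢ² = 0.18² + 0.42² + 0.03² + 0.03² + 0.04² + 0.30² = 0.0324 + 0.1764 + 0.0009 + 0.0009 + 0.0016 + 0.0900 = 0.3022
B = 1 / 0.3022 = 3.3091

3.31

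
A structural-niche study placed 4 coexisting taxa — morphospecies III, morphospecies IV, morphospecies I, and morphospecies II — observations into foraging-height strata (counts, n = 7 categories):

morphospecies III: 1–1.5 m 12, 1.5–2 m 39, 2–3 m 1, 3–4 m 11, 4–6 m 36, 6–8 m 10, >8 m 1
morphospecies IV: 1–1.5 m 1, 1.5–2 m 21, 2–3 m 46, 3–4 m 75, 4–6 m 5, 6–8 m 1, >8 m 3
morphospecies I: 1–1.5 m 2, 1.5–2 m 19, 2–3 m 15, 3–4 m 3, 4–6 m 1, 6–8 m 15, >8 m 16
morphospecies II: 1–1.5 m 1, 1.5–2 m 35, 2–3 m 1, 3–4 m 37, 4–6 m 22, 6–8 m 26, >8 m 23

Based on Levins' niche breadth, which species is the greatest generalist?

Proportions for morphospecies III (n=110): 12/110=0.1091, 39/110=0.3545, 1/110=0.0091, 11/110=0.1000, 36/110=0.3273, 10/110=0.0909, 1/110=0.0091
Proportions for morphospecies IV (n=152): 1/152=0.0066, 21/152=0.1382, 46/152=0.3026, 75/152=0.4934, 5/152=0.0329, 1/152=0.0066, 3/152=0.0197
Proportions for morphospecies I (n=71): 2/71=0.0282, 19/71=0.2676, 15/71=0.2113, 3/71=0.0423, 1/71=0.0141, 15/71=0.2113, 16/71=0.2254
Proportions for morphospecies II (n=145): 1/145=0.0069, 35/145=0.2414, 1/145=0.0069, 37/145=0.2552, 22/145=0.1517, 26/145=0.1793, 23/145=0.1586
Σp_IIIᵢ² = 0.1091² + 0.3545² + 0.0091² + 0.1000² + 0.3273² + 0.0909² + 0.0091² = 0.011903 + 0.125670 + 0.000083 + 0.010000 + 0.107125 + 0.008263 + 0.000083 = 0.263127
B_III = 1 / 0.263127 = 3.8004
Σp_IVᵢ² = 0.0066² + 0.1382² + 0.3026² + 0.4934² + 0.0329² + 0.0066² + 0.0197² = 0.000044 + 0.019099 + 0.091567 + 0.243444 + 0.001082 + 0.000044 + 0.000388 = 0.355668
B_IV = 1 / 0.355668 = 2.8116
Σp_Iᵢ² = 0.0282² + 0.2676² + 0.2113² + 0.0423² + 0.0141² + 0.2113² + 0.2254² = 0.000795 + 0.071610 + 0.044648 + 0.001789 + 0.000199 + 0.044648 + 0.050805 = 0.214494
B_I = 1 / 0.214494 = 4.6621
Σp_IIᵢ² = 0.0069² + 0.2414² + 0.0069² + 0.2552² + 0.1517² + 0.1793² + 0.1586² = 0.000048 + 0.058274 + 0.000048 + 0.065127 + 0.023013 + 0.032148 + 0.025154 = 0.203812
B_II = 1 / 0.203812 = 4.9065
Highest B → broadest niche (most generalist): morphospecies II (B = 4.91).

morphospecies II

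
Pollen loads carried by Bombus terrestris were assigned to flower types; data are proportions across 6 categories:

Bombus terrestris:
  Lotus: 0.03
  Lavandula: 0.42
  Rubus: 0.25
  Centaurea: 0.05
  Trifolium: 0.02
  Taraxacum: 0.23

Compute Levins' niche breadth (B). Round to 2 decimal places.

3.38

Σpᵢ² = 0.03² + 0.42² + 0.25² + 0.05² + 0.02² + 0.23² = 0.0009 + 0.1764 + 0.0625 + 0.0025 + 0.0004 + 0.0529 = 0.2956
B = 1 / 0.2956 = 3.3829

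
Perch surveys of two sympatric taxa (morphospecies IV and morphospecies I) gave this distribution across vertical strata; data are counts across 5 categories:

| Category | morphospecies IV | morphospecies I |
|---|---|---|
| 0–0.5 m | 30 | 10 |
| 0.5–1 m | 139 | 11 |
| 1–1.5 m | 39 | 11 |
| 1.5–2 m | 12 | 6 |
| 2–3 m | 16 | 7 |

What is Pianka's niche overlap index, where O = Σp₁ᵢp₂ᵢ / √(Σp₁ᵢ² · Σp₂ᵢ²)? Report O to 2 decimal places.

Proportions for morphospecies IV (n=236): 30/236=0.1271, 139/236=0.5890, 39/236=0.1653, 12/236=0.0508, 16/236=0.0678
Proportions for morphospecies I (n=45): 10/45=0.2222, 11/45=0.2444, 11/45=0.2444, 6/45=0.1333, 7/45=0.1556
Σ p₁ᵢp₂ᵢ = 0.028242 + 0.143952 + 0.040399 + 0.006772 + 0.010550 = 0.229915
Σp_1ᵢ² = 0.1271² + 0.5890² + 0.1653² + 0.0508² + 0.0678² = 0.016154 + 0.346921 + 0.027324 + 0.002581 + 0.004597 = 0.397577
Σp_2ᵢ² = 0.2222² + 0.2444² + 0.2444² + 0.1333² + 0.1556² = 0.049373 + 0.059731 + 0.059731 + 0.017769 + 0.024211 = 0.210815
O = 0.229915 / √(0.397577 × 0.210815) = 0.229915 / 0.2895085 = 0.7942

0.79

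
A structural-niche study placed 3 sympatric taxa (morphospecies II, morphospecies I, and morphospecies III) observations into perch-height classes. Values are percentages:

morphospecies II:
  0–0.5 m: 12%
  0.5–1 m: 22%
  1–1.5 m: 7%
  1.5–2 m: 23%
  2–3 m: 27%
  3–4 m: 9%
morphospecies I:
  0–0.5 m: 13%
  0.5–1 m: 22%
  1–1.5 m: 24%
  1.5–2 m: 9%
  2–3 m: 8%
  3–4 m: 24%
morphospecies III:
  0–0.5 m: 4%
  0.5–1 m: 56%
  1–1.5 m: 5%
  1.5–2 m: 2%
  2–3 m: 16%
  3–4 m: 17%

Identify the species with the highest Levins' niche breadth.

morphospecies I

Convert percentages to proportions (divide by 100).
Σp_IIᵢ² = 0.12² + 0.22² + 0.07² + 0.23² + 0.27² + 0.09² = 0.0144 + 0.0484 + 0.0049 + 0.0529 + 0.0729 + 0.0081 = 0.2016
B_II = 1 / 0.2016 = 4.9603
Σp_Iᵢ² = 0.13² + 0.22² + 0.24² + 0.09² + 0.08² + 0.24² = 0.0169 + 0.0484 + 0.0576 + 0.0081 + 0.0064 + 0.0576 = 0.1950
B_I = 1 / 0.1950 = 5.1282
Σp_IIIᵢ² = 0.04² + 0.56² + 0.05² + 0.02² + 0.16² + 0.17² = 0.0016 + 0.3136 + 0.0025 + 0.0004 + 0.0256 + 0.0289 = 0.3726
B_III = 1 / 0.3726 = 2.6838
Highest B → broadest niche (most generalist): morphospecies I (B = 5.13).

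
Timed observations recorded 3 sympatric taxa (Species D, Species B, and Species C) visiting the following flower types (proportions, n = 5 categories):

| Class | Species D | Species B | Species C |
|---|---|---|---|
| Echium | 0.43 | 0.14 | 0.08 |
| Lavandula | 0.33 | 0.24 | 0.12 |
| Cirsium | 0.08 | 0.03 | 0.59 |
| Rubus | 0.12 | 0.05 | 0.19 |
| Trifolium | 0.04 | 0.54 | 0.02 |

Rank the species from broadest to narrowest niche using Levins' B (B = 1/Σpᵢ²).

Species D > Species B > Species C

Σp_Dᵢ² = 0.43² + 0.33² + 0.08² + 0.12² + 0.04² = 0.1849 + 0.1089 + 0.0064 + 0.0144 + 0.0016 = 0.3162
B_D = 1 / 0.3162 = 3.1626
Σp_Bᵢ² = 0.14² + 0.24² + 0.03² + 0.05² + 0.54² = 0.0196 + 0.0576 + 0.0009 + 0.0025 + 0.2916 = 0.3722
B_B = 1 / 0.3722 = 2.6867
Σp_Cᵢ² = 0.08² + 0.12² + 0.59² + 0.19² + 0.02² = 0.0064 + 0.0144 + 0.3481 + 0.0361 + 0.0004 = 0.4054
B_C = 1 / 0.4054 = 2.4667
Ranking by B (broadest → narrowest): Species D (3.16) > Species B (2.69) > Species C (2.47)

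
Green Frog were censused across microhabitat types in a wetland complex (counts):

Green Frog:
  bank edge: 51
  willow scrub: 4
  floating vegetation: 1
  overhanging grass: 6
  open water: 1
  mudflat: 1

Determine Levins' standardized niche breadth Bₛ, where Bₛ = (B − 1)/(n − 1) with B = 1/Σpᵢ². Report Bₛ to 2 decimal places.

0.11

Proportions for Green Frog (n=64): 51/64=0.7969, 4/64=0.0625, 1/64=0.0156, 6/64=0.0938, 1/64=0.0156, 1/64=0.0156
Σpᵢ² = 0.7969² + 0.0625² + 0.0156² + 0.0938² + 0.0156² + 0.0156² = 0.635050 + 0.003906 + 0.000243 + 0.008798 + 0.000243 + 0.000243 = 0.648483
B = 1 / 0.648483 = 1.5421
Bₛ = (B − 1)/(n − 1) = (1.5421 − 1)/(6 − 1) = 0.5421/5 = 0.1084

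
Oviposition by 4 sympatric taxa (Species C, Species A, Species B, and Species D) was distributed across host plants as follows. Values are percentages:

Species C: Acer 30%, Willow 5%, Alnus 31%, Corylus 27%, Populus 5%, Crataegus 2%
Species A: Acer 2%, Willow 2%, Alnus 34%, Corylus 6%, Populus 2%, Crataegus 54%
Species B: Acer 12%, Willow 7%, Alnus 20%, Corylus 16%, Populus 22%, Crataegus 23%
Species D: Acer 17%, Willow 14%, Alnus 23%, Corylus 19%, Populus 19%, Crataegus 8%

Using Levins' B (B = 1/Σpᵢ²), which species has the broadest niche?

Convert percentages to proportions (divide by 100).
Σp_Cᵢ² = 0.30² + 0.05² + 0.31² + 0.27² + 0.05² + 0.02² = 0.0900 + 0.0025 + 0.0961 + 0.0729 + 0.0025 + 0.0004 = 0.2644
B_C = 1 / 0.2644 = 3.7821
Σp_Aᵢ² = 0.02² + 0.02² + 0.34² + 0.06² + 0.02² + 0.54² = 0.0004 + 0.0004 + 0.1156 + 0.0036 + 0.0004 + 0.2916 = 0.4120
B_A = 1 / 0.4120 = 2.4272
Σp_Bᵢ² = 0.12² + 0.07² + 0.20² + 0.16² + 0.22² + 0.23² = 0.0144 + 0.0049 + 0.0400 + 0.0256 + 0.0484 + 0.0529 = 0.1862
B_B = 1 / 0.1862 = 5.3706
Σp_Dᵢ² = 0.17² + 0.14² + 0.23² + 0.19² + 0.19² + 0.08² = 0.0289 + 0.0196 + 0.0529 + 0.0361 + 0.0361 + 0.0064 = 0.1800
B_D = 1 / 0.1800 = 5.5556
Highest B → broadest niche (most generalist): Species D (B = 5.56).

Species D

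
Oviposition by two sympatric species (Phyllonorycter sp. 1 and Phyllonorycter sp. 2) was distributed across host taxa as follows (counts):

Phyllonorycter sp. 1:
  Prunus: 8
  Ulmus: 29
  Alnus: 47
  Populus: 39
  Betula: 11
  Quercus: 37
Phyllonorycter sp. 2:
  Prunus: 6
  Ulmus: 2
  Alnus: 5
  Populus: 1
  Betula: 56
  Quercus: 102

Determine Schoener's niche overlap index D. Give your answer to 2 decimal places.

0.36

Proportions for Phyllonorycter sp. 1 (n=171): 8/171=0.0468, 29/171=0.1696, 47/171=0.2749, 39/171=0.2281, 11/171=0.0643, 37/171=0.2164
Proportions for Phyllonorycter sp. 2 (n=172): 6/172=0.0349, 2/172=0.0116, 5/172=0.0291, 1/172=0.0058, 56/172=0.3256, 102/172=0.5930
Σ|p₁ᵢ − p₂ᵢ| = 0.0119 + 0.1580 + 0.2458 + 0.2223 + 0.2613 + 0.3766 = 1.2759
D = 1 − ½ × 1.2759 = 1 − 0.63795 = 0.36205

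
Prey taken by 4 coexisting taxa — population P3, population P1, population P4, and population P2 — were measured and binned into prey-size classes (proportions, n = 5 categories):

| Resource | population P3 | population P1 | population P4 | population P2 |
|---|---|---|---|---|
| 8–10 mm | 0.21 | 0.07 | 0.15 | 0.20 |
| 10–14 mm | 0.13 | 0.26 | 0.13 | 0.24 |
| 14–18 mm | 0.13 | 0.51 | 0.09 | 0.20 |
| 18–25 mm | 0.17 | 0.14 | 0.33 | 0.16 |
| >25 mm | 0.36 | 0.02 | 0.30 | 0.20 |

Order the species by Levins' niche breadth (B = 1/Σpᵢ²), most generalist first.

population P2 > population P3 > population P4 > population P1

Σp_P3ᵢ² = 0.21² + 0.13² + 0.13² + 0.17² + 0.36² = 0.0441 + 0.0169 + 0.0169 + 0.0289 + 0.1296 = 0.2364
B_P3 = 1 / 0.2364 = 4.2301
Σp_P1ᵢ² = 0.07² + 0.26² + 0.51² + 0.14² + 0.02² = 0.0049 + 0.0676 + 0.2601 + 0.0196 + 0.0004 = 0.3526
B_P1 = 1 / 0.3526 = 2.8361
Σp_P4ᵢ² = 0.15² + 0.13² + 0.09² + 0.33² + 0.30² = 0.0225 + 0.0169 + 0.0081 + 0.1089 + 0.0900 = 0.2464
B_P4 = 1 / 0.2464 = 4.0584
Σp_P2ᵢ² = 0.20² + 0.24² + 0.20² + 0.16² + 0.20² = 0.0400 + 0.0576 + 0.0400 + 0.0256 + 0.0400 = 0.2032
B_P2 = 1 / 0.2032 = 4.9213
Ranking by B (broadest → narrowest): population P2 (4.92) > population P3 (4.23) > population P4 (4.06) > population P1 (2.84)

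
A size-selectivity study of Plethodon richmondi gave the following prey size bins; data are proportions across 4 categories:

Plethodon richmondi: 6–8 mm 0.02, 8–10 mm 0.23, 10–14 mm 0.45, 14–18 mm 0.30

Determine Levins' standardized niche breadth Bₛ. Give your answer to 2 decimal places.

Σpᵢ² = 0.02² + 0.23² + 0.45² + 0.30² = 0.0004 + 0.0529 + 0.2025 + 0.0900 = 0.3458
B = 1 / 0.3458 = 2.8918
Bₛ = (B − 1)/(n − 1) = (2.8918 − 1)/(4 − 1) = 1.8918/3 = 0.6306

0.63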